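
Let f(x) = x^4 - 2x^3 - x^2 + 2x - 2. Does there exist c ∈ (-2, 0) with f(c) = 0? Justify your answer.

Such a root exists.

f(-2) = 22 and f(0) = -2, which have opposite signs.
Since f is a polynomial it is continuous on [-2, 0].
The Intermediate Value Theorem then guarantees some c ∈ (-2, 0) with f(c) = 0.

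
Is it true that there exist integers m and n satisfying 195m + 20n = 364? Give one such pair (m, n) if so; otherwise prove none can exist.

There are no such integers.

Any value of 195m + 20n is a multiple of gcd(195, 20) = 5.
But 364 is not a multiple of 5 (it leaves remainder 4).
Hence no integers m, n satisfy the equation.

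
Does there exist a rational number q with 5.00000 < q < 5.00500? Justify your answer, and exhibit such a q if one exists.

Look for a denominator N such that an integer falls strictly between N·5.00000 and N·5.00500. N = 201 works: 201·5.00000 = 1005.00000 < 1006 < 1006.00500 = 201·5.00500.
Dividing back, 5.00000 < 1006/201 < 5.00500, and 1006/201 is rational.

q = 1006/201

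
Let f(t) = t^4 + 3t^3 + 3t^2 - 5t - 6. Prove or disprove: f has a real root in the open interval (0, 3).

f(0) = -6 and f(3) = 168, which have opposite signs.
Since f is a polynomial it is continuous on [0, 3].
By the Intermediate Value Theorem f must vanish at some point of (0, 3).

Yes, f has a root in the interval.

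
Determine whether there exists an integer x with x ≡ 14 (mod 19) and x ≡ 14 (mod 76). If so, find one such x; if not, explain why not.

gcd(19, 76) = 19. A simultaneous solution exists iff 14 ≡ 14 (mod 19); here 14 mod 19 = 14 = 14 mod 19, so it does.
In fact x = 14 itself already satisfies 14 mod 76 = 14.
Check: 14 mod 19 = 14, 14 mod 76 = 14. ✓

x = 14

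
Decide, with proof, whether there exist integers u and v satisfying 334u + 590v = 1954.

Every value of 334u + 590v is a multiple of gcd(334, 590) = 2; since 2 ∣ 1954, solutions exist.
Dividing through by 2 reduces the equation to 167u + 295v = 977.
Dividing repeatedly: 295 = 1·167 + 128, 167 = 1·128 + 39, 128 = 3·39 + 11, 39 = 3·11 + 6, 11 = 1·6 + 5, 6 = 1·5 + 1, 5 = 5·1 + 0.
Back-substituting, 1 = 6 − 1·5 = 6 − (11 − 1·6) = −11 + 2·6 = −11 + 2·(39 − 3·11) = 2·39 − 7·11 = 2·39 − 7·(128 − 3·39) = −7·128 + 23·39 = −7·128 + 23·(167 − 1·128) = 23·167 − 30·128 = 23·167 − 30·(295 − 1·167) = −30·295 + 53·167; that is, 167·53 + 295·(-30) = 1.
Times 977: 167·51781 + 295·(-29310) = 977, so (51781, -29310) solves it.
The general solution is u = 51781 + 295k, v = -29310 − 167k; taking k = -175 gives the smaller pair u = 156, v = -85.
Check: 334·156 + 590·(-85) = 52104 − 50150 = 1954. ✓

u = 156, v = -85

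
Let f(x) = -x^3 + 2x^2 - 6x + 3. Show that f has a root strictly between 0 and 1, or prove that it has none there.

Yes, f has a root in the interval.

f(0) = 3 and f(1) = -2, which have opposite signs.
Since f is a polynomial it is continuous on [0, 1].
By the Intermediate Value Theorem, f takes the value 0 somewhere in the open interval.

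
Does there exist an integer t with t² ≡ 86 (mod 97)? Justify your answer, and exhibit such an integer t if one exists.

Take t = 59. Then 59² = 3481 = 35·97 + 86, so 59² ≡ 86 (mod 97).

t = 59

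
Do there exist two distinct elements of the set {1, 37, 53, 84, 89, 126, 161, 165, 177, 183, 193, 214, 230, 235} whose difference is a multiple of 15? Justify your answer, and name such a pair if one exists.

No such pair exists.

Residues mod 15: 1↦1, 37↦7, 53↦8, 84↦9, 89↦14, 126↦6, 161↦11, 165↦0, 177↦12, 183↦3, 193↦13, 214↦4, 230↦5, 235↦10.
All 14 residues are distinct, so no two elements differ by a multiple of 15.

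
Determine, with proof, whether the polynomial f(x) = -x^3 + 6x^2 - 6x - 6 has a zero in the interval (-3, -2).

f has no root in that interval.

The endpoint values f(-3) = 93 and f(-2) = 38 are both positive. Claim: f(x) > 0 for every x in (-3, -2).
Substitute x = -2 − u, where 0 < u < 1 on the interval. Expanding, f(-2 − u) = u^3 + 12u^2 + 42u + 38.
The nonzero coefficients here are all positive, so for u > 0 every term is positive (or zero), and the constant term 38 is strictly positive.
Therefore f(x) > 0 throughout (-3, -2), and f has no zero there.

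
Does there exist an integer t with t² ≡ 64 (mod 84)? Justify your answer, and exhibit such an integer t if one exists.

t = 64

Take t = 64. Then 64² = 4096 = 48·84 + 64, so 64² ≡ 64 (mod 84).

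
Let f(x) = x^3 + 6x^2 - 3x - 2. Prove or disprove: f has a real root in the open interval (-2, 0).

Yes, f has a root in the interval.

f(-2) = 20 and f(0) = -2, which have opposite signs.
f is continuous everywhere (it is a polynomial), in particular on [-2, 0].
By the Intermediate Value Theorem, f takes the value 0 somewhere in the open interval.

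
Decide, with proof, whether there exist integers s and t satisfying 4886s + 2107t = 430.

gcd(4886, 2107) = 7, so every integer of the form 4886s + 2107t is a multiple of 7.
But 430 = 7·61 + 3, so 7 ∤ 430.
So the equation is unsolvable over ℤ.

No such integers exist.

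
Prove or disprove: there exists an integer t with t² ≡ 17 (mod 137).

t = 47

t = 47 works: 47² = 2209, and 2209 − 17 = 2192 = 16·137.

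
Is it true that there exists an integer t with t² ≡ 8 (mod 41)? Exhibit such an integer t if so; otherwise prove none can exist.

Take t = 7. Then 7² = 49 = 1·41 + 8, so 7² ≡ 8 (mod 41).

t = 7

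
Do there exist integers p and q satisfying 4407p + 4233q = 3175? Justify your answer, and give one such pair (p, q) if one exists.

There are no such integers.

Both 4407 and 4233 are divisible by gcd(4407, 4233) = 3, hence so is any combination 4407p + 4233q.
But 3175 = 3·1058 + 1, so 3 ∤ 3175.
Hence no integers p, q satisfy the equation.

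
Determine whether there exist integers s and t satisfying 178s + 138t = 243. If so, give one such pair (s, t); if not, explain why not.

gcd(178, 138) = 2, so every integer of the form 178s + 138t is a multiple of 2.
But 243 = 2·121 + 1, so 2 ∤ 243.
Therefore 178s + 138t = 243 has no solution in integers.

No such integers exist.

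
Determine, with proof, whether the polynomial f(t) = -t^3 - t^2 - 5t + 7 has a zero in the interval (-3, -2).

No.

Evaluate at the endpoints: f(-3) = 40, f(-2) = 21 — same sign (positive).
f'(t) = -3t^2 - 2t - 5 has discriminant (-2)² − 4·(-3)·(-5) = -56 < 0, so f' has no real roots and is negative for every real t.
Hence f is strictly decreasing on ℝ, and in particular on [-3, -2]. A strictly monotone function with same-sign endpoint values stays positive on the whole interval, so f has no zero in (-3, -2).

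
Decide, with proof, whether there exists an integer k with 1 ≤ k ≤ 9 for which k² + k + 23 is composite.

k = 8

At k = 8: 8² + 8 + 23 = 95 = 5·19, which is composite.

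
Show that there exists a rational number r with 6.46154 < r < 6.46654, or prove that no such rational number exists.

r = 181/28

Multiplying by 28: 28·6.46154 = 180.92312 and 28·6.46654 = 181.06312, so the integer 181 lies strictly between them.
Dividing back, 6.46154 < 181/28 < 6.46654, and 181/28 is rational.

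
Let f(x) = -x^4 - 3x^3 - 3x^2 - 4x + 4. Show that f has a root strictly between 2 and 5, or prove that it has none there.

The endpoint values f(2) = -56 and f(5) = -1091 are both negative. Claim: f(x) < 0 for every x in (2, 5).
Shift to the endpoint 2: with x = 2 + u (0 < u < 3), one computes f(2 + u) = -u^4 - 11u^3 - 45u^2 - 84u - 56.
The nonzero coefficients here are all negative, so for u > 0 every term is negative (or zero), and the constant term -56 is strictly negative.
So f is strictly negative on (2, 5); no root exists in the interval.

f has no root in that interval.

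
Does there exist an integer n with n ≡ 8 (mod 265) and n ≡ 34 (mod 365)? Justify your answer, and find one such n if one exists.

Reduce both congruences modulo 5, which divides 265 and 365: they say n ≡ 8 (mod 5) and n ≡ 34 (mod 5).
These are incompatible: 8 − 34 = -26 is not divisible by 5.
Therefore no such n exists.

No such integer exists.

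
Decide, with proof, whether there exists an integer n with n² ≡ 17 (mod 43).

n = 24

n = 24 works: 24² = 576, and 576 − 17 = 559 = 13·43.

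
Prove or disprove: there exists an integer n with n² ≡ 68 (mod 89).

n = 54 works: 54² = 2916, and 2916 − 68 = 2848 = 32·89.

n = 54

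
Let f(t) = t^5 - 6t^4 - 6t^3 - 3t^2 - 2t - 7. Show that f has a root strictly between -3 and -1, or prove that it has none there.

No.

f(-3) = -595 and f(-1) = -9, both negative, so a sign-change argument is unavailable; we show f keeps this sign on the whole interval.
Substitute t = -1 − u, where 0 < u < 2 on the interval. Expanding, f(-1 − u) = -u^5 - 11u^4 - 28u^3 - 31u^2 - 15u - 9.
All 6 nonzero coefficients of this polynomial in u are negative; hence for u > 0 the value is a sum of negative terms (the constant -9 among them).
Therefore f(t) < 0 throughout (-3, -1), and f has no zero there.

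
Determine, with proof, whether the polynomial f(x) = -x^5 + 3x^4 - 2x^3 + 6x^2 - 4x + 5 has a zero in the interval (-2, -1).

No such root exists.

f(-2) = 133 and f(-1) = 21, both positive, so a sign-change argument is unavailable; we show f keeps this sign on the whole interval.
Shift to the endpoint -1: with x = -1 − u (0 < u < 1), one computes f(-1 − u) = u^5 + 8u^4 + 24u^3 + 40u^2 + 39u + 21.
The nonzero coefficients here are all positive, so for u > 0 every term is positive (or zero), and the constant term 21 is strictly positive.
So f is strictly positive on (-2, -1); no root exists in the interval.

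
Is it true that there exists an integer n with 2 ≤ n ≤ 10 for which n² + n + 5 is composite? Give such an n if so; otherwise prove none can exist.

n = 10

At n = 10: 10² + 10 + 5 = 115 = 5·23, which is composite.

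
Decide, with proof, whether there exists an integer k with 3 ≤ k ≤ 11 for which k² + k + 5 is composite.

k = 10

At k = 10: 10² + 10 + 5 = 115 = 5·23, which is composite.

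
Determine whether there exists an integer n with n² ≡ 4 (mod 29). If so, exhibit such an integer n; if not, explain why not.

Take n = 2. Then 2² = 4, and since 0 ≤ 4 < 29 this is already reduced: 2² ≡ 4 (mod 29).

n = 2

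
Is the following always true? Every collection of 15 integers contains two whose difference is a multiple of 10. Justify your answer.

Yes.

There are exactly 10 possible remainders on division by 10.
Since 15 > 10, two of the 15 integers must share a residue class by the pigeonhole principle; call them a and b.
Their difference a − b is then a multiple of 10.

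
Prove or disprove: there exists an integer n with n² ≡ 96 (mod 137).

No such integer exists.

Apply Euler's criterion with the prime 137: 96 is a quadratic residue iff 96^68 ≡ 1 (mod 137), and a non-residue iff it is ≡ −1.
Repeated squaring mod 137: 96^2 = 9216 ≡ 37; 96^4 ≡ 37² = 1369 ≡ 136; 96^8 ≡ 136² = 18496 ≡ 1; 96^16 ≡ 1² = 1 ≡ 1; 96^32 ≡ 1² = 1 ≡ 1; 96^64 ≡ 1² = 1 ≡ 1.
Since 68 = 64 + 4, 96^68 ≡ 1 · 136; multiplying out mod 137: 1·136 = 136 ≡ 136. Thus 96^68 ≡ 136 ≡ −1 (mod 137).
By Euler's criterion 96 is a quadratic non-residue mod 137: no n satisfies n² ≡ 96 (mod 137).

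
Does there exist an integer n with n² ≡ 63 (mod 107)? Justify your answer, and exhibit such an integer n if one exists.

107 is prime, so by Euler's criterion 63 is a square mod 107 iff 63^((107−1)/2) = 63^53 ≡ 1 (mod 107).
Squaring successively (mod 107): 63^2 = 3969 ≡ 10; 63^4 ≡ 10² = 100 ≡ 100; 63^8 ≡ 100² = 10000 ≡ 49; 63^16 ≡ 49² = 2401 ≡ 47; 63^32 ≡ 47² = 2209 ≡ 69.
Since 53 = 32 + 16 + 4 + 1, 63^53 ≡ 69 · 47 · 100 · 63; multiplying out mod 107: 69·47 = 3243 ≡ 33, then 33·100 = 3300 ≡ 90, then 90·63 = 5670 ≡ 106. Thus 63^53 ≡ 106 ≡ −1 (mod 107).
The value −1 means 63 is a non-residue modulo 107, so n² ≡ 63 (mod 107) is impossible.

No, no such integer exists.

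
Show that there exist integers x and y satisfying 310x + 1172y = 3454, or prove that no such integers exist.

Every value of 310x + 1172y is a multiple of gcd(310, 1172) = 2; since 2 ∣ 3454, solutions exist.
Dividing through by 2 reduces the equation to 155x + 586y = 1727.
Euclidean algorithm: 586 = 3·155 + 121, 155 = 1·121 + 34, 121 = 3·34 + 19, 34 = 1·19 + 15, 19 = 1·15 + 4, 15 = 3·4 + 3, 4 = 1·3 + 1, 3 = 3·1 + 0.
Unwinding: 1 = 4 − 1·3 = 4 − (15 − 3·4) = −15 + 4·4 = −15 + 4·(19 − 1·15) = 4·19 − 5·15 = 4·19 − 5·(34 − 1·19) = −5·34 + 9·19 = −5·34 + 9·(121 − 3·34) = 9·121 − 32·34 = 9·121 − 32·(155 − 1·121) = −32·155 + 41·121 = −32·155 + 41·(586 − 3·155) = 41·586 − 155·155, i.e. 155·(-155) + 586·41 = 1.
Scaling by 1727 gives the particular solution (x, y) = (-267685, 70807).
The general solution is x = -267685 + 586k, y = 70807 − 155k; taking k = 457 gives the smaller pair x = 117, y = -28.
Check: 310·117 + 1172·(-28) = 36270 − 32816 = 3454. ✓

x = 117, y = -28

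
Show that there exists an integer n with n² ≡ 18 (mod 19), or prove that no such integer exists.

No, no such integer exists.

Squares mod 19 repeat after n = 9 (as (−n)² = n²); for n = 0..9 they are 0, 1, 4, 9, 16, 6, 17, 11, 7, 5.
So the quadratic residues mod 19 are {0, 1, 4, 5, 6, 7, 9, 11, 16, 17}, and 18 is not among them.
Therefore n² ≡ 18 (mod 19) has no solution.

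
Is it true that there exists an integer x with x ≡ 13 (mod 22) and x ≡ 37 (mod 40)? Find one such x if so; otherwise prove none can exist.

The moduli are not coprime: gcd(22, 40) = 2. Compatibility requires 2 ∣ (37 − 13) = 24, which holds, so solutions exist.
Put x = 13 + 22t, so we need 22t ≡ 24 (mod 40), equivalently (divide by 2) 11t ≡ 12 (mod 20).
Since 11·11 = 121 = 6·20 + 1, the inverse of 11 mod 20 is 11.
Multiplying by 11: t ≡ 11·12 = 132 ≡ 12 (mod 20).
Then x = 13 + 22·12 = 277.
Verify: 277 = 12·22 + 13 and 277 = 6·40 + 37. ✓

x = 277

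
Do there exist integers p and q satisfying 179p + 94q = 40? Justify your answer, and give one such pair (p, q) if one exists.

179 and 94 are coprime, so 179p + 94q ranges over all of ℤ.
Run the Euclidean algorithm on 179 and 94: 179 = 1·94 + 85, 94 = 1·85 + 9, 85 = 9·9 + 4, 9 = 2·4 + 1, 4 = 4·1 + 0.
Unwinding: 1 = 9 − 2·4 = 9 − 2·(85 − 9·9) = −2·85 + 19·9 = −2·85 + 19·(94 − 1·85) = 19·94 − 21·85 = 19·94 − 21·(179 − 1·94) = −21·179 + 40·94, i.e. 179·(-21) + 94·40 = 1.
Scaling by 40 gives the particular solution (p, q) = (-840, 1600).
Adding 9·94 to p and subtracting 9·179 from q gives the tidier solution (6, -11).
Check: 179·6 + 94·(-11) = 1074 − 1034 = 40. ✓

p = 6, q = -11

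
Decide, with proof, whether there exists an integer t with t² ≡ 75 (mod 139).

Apply Euler's criterion with the prime 139: 75 is a quadratic residue iff 75^69 ≡ 1 (mod 139), and a non-residue iff it is ≡ −1.
Squaring successively (mod 139): 75^2 = 5625 ≡ 65; 75^4 ≡ 65² = 4225 ≡ 55; 75^8 ≡ 55² = 3025 ≡ 106; 75^16 ≡ 106² = 11236 ≡ 116; 75^32 ≡ 116² = 13456 ≡ 112; 75^64 ≡ 112² = 12544 ≡ 34.
Since 69 = 64 + 4 + 1, 75^69 ≡ 34 · 55 · 75; multiplying out mod 139: 34·55 = 1870 ≡ 63, then 63·75 = 4725 ≡ 138. Thus 75^69 ≡ 138 ≡ −1 (mod 139).
By Euler's criterion 75 is a quadratic non-residue mod 139: no t satisfies t² ≡ 75 (mod 139).

No such integer exists.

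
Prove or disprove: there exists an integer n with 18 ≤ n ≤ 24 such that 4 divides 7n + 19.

At n = 18 the value 145 is not a multiple of 4. Try n = 19: 7·19 + 19 = 152 = 38·4, which is divisible by 4.

n = 19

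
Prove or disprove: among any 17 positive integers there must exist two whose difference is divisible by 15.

Each integer lies in one of the 15 residue classes modulo 15.
Since 17 > 15, two of the 17 integers must share a residue class by the pigeonhole principle; call them a and b.
Equal remainders mean a − b ≡ 0 (mod 15), so 15 divides their difference.

Yes.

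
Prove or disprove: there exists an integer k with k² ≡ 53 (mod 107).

k = 69 works: 69² = 4761, and 4761 − 53 = 4708 = 44·107.

k = 69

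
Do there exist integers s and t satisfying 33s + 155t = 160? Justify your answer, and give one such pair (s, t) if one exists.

s = 80, t = -16

33 and 155 are coprime, so 33s + 155t ranges over all of ℤ.
Euclidean algorithm: 155 = 4·33 + 23, 33 = 1·23 + 10, 23 = 2·10 + 3, 10 = 3·3 + 1, 3 = 3·1 + 0.
Back-substituting, 1 = 10 − 3·3 = 10 − 3·(23 − 2·10) = −3·23 + 7·10 = −3·23 + 7·(33 − 1·23) = 7·33 − 10·23 = 7·33 − 10·(155 − 4·33) = −10·155 + 47·33; that is, 33·47 + 155·(-10) = 1.
Multiplying through by 160: s = 47·160 = 7520, t = (-10)·160 = -1600 is a solution.
Shifting by a multiple of (155, −33) keeps it a solution: s = 7520 − 48·155 = 80, t = -1600 + 48·33 = -16.
Indeed 33·80 + 155·(-16) = 2640 − 2480 = 160.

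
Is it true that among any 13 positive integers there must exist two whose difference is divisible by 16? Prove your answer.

No, the set {34, 35, 36, 37, 38, 39, 40, 41, 42, 43, 44, 45, 46} is a counterexample.

Consider the 13 integers 34, 35, …, 46. They lie in distinct residue classes modulo 16, since 13 ≤ 16.
Any two of them differ by at most 12 < 16 and by at least 1, so no difference is a multiple of 16.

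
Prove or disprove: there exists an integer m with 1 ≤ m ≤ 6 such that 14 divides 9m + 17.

No, no such integer m in that range exists.

The values of 9m + 17 for m = 1, 2, …, 6 are 26, 35, 44, 53, 62, 71; reduced mod 14 these are 12, 7, 2, 11, 6, 1.
None is 0, so 14 never divides 9m + 17 on this range.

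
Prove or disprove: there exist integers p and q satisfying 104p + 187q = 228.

p = 182, q = -100

104 and 187 are coprime, so 104p + 187q ranges over all of ℤ.
Euclidean algorithm: 187 = 1·104 + 83, 104 = 1·83 + 21, 83 = 3·21 + 20, 21 = 1·20 + 1, 20 = 20·1 + 0.
Back-substituting, 1 = 21 − 1·20 = 21 − (83 − 3·21) = −83 + 4·21 = −83 + 4·(104 − 1·83) = 4·104 − 5·83 = 4·104 − 5·(187 − 1·104) = −5·187 + 9·104; that is, 104·9 + 187·(-5) = 1.
Scaling by 228 gives the particular solution (p, q) = (2052, -1140).
Shifting by a multiple of (187, −104) keeps it a solution: p = 2052 − 10·187 = 182, q = -1140 + 10·104 = -100.
Indeed 104·182 + 187·(-100) = 18928 − 18700 = 228.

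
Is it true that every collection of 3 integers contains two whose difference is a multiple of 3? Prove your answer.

No, the set {7, 8, 9} is a counterexample.

Take the 3 consecutive integers 7, 8, 9: their residues mod 3 are all distinct because 3 ≤ 3.
Any two of them differ by at most 2 < 3 and by at least 1, so no difference is a multiple of 3.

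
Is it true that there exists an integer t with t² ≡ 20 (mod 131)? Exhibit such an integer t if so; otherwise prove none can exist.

t = 85

t = 85 works: 85² = 7225, and 7225 − 20 = 7205 = 55·131.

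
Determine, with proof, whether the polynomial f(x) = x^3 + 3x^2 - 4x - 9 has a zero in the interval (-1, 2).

f(-1) = -3 and f(2) = 3, which have opposite signs.
Since f is a polynomial it is continuous on [-1, 2].
By the Intermediate Value Theorem, f takes the value 0 somewhere in the open interval.

Such a root exists.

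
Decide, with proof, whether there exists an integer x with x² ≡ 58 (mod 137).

137 is prime, so by Euler's criterion 58 is a square mod 137 iff 58^((137−1)/2) = 58^68 ≡ 1 (mod 137).
Squaring successively (mod 137): 58^2 = 3364 ≡ 76; 58^4 ≡ 76² = 5776 ≡ 22; 58^8 ≡ 22² = 484 ≡ 73; 58^16 ≡ 73² = 5329 ≡ 123; 58^32 ≡ 123² = 15129 ≡ 59; 58^64 ≡ 59² = 3481 ≡ 56.
Since 68 = 64 + 4, 58^68 ≡ 56 · 22; multiplying out mod 137: 56·22 = 1232 ≡ 136. Thus 58^68 ≡ 136 ≡ −1 (mod 137).
By Euler's criterion 58 is a quadratic non-residue mod 137: no x satisfies x² ≡ 58 (mod 137).

No, no such integer exists.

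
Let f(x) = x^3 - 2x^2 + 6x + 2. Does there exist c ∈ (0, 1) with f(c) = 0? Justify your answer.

No.

Evaluate at the endpoints: f(0) = 2, f(1) = 7 — same sign (positive).
f'(x) = 3x^2 - 4x + 6 has discriminant (-4)² − 4·3·6 = -56 < 0, so f' has no real roots and is positive for every real x.
So f is strictly increasing; between 0 and 1 its values lie between f(0) = 2 and f(1) = 7, all positive. Therefore f has no root in (0, 1).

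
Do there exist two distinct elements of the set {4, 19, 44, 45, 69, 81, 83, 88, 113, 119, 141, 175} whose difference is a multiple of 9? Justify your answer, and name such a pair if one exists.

Reduce each element mod 9: 4↦4, 19↦1, 44↦8, 45↦0, 69↦6, 81↦0, 83↦2, 88↦7, 113↦5, 119↦2, 141↦6, 175↦4. The residue 4 repeats (at 4 and 175), and 175 − 4 = 171 = 19·9.

The pair (4, 175) works.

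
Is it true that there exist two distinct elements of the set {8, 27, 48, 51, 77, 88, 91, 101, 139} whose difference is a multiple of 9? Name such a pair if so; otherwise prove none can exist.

There is no such pair.

Residues mod 9: 8↦8, 27↦0, 48↦3, 51↦6, 77↦5, 88↦7, 91↦1, 101↦2, 139↦4.
These 9 residues are pairwise different, hence no difference of two elements is divisible by 9.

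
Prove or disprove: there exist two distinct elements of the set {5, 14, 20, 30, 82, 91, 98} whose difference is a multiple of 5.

5 and 20 are such a pair.

Reduce each element mod 5: 5↦0, 14↦4, 20↦0, 30↦0, 82↦2, 91↦1, 98↦3. The residue 0 repeats (at 5 and 20), and 20 − 5 = 15 = 3·5.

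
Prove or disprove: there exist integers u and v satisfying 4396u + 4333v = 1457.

No, no such integers exist.

Any value of 4396u + 4333v is a multiple of gcd(4396, 4333) = 7.
However 1457 leaves remainder 1 on division by 7.
Therefore 4396u + 4333v = 1457 has no solution in integers.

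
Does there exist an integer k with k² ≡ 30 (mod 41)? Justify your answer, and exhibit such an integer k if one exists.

41 is prime, so by Euler's criterion 30 is a square mod 41 iff 30^((41−1)/2) = 30^20 ≡ 1 (mod 41).
Repeated squaring mod 41: 30^2 = 900 ≡ 39; 30^4 ≡ 39² = 1521 ≡ 4; 30^8 ≡ 4² = 16 ≡ 16; 30^16 ≡ 16² = 256 ≡ 10.
Since 20 = 16 + 4, 30^20 ≡ 10 · 4; multiplying out mod 41: 10·4 = 40 ≡ 40. Thus 30^20 ≡ 40 ≡ −1 (mod 41).
The value −1 means 30 is a non-residue modulo 41, so k² ≡ 30 (mod 41) is impossible.

No such integer exists.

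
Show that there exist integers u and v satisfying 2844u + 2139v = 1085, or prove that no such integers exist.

Any value of 2844u + 2139v is a multiple of gcd(2844, 2139) = 3.
But 1085 is not a multiple of 3 (it leaves remainder 2).
So the equation is unsolvable over ℤ.

There are no such integers.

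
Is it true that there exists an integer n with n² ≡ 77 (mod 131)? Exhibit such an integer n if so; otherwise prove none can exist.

n = 48

n = 48 works: 48² = 2304, and 2304 − 77 = 2227 = 17·131.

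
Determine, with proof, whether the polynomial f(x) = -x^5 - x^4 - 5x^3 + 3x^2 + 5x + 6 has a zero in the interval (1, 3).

f(1) = 7 and f(3) = -411, which have opposite signs.
f is continuous everywhere (it is a polynomial), in particular on [1, 3].
By the Intermediate Value Theorem, f takes the value 0 somewhere in the open interval.

Such a root exists.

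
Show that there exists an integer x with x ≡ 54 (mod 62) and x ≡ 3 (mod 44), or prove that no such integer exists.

Both moduli are multiples of 2 = gcd(62, 44), so any solution would satisfy x ≡ 54 and x ≡ 3 modulo 2 simultaneously.
But 54 mod 2 = 0 while 3 mod 2 = 1, a contradiction.
Therefore no such x exists.

No such integer exists.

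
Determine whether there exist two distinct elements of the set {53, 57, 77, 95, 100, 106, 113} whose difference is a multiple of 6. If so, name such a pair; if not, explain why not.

53 mod 6 = 5 and 77 mod 6 = 5, so 77 − 53 = 24 = 4·6.

53 and 77 are such a pair.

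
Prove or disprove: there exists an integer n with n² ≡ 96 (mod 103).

No, no such integer exists.

103 is prime, so by Euler's criterion 96 is a square mod 103 iff 96^((103−1)/2) = 96^51 ≡ 1 (mod 103).
Squaring successively (mod 103): 96^2 = 9216 ≡ 49; 96^4 ≡ 49² = 2401 ≡ 32; 96^8 ≡ 32² = 1024 ≡ 97; 96^16 ≡ 97² = 9409 ≡ 36; 96^32 ≡ 36² = 1296 ≡ 60.
Since 51 = 32 + 16 + 2 + 1, 96^51 ≡ 60 · 36 · 49 · 96; multiplying out mod 103: 60·36 = 2160 ≡ 100, then 100·49 = 4900 ≡ 59, then 59·96 = 5664 ≡ 102. Thus 96^51 ≡ 102 ≡ −1 (mod 103).
By Euler's criterion 96 is a quadratic non-residue mod 103: no n satisfies n² ≡ 96 (mod 103).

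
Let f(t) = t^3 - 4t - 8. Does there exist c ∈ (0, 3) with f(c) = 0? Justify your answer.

f(0) = -8 and f(3) = 7, which have opposite signs.
Since f is a polynomial it is continuous on [0, 3].
By the Intermediate Value Theorem, f takes the value 0 somewhere in the open interval.

Such a root exists.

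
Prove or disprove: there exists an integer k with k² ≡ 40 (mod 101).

101 is prime, so by Euler's criterion 40 is a square mod 101 iff 40^((101−1)/2) = 40^50 ≡ 1 (mod 101).
Squaring successively (mod 101): 40^2 = 1600 ≡ 85; 40^4 ≡ 85² = 7225 ≡ 54; 40^8 ≡ 54² = 2916 ≡ 88; 40^16 ≡ 88² = 7744 ≡ 68; 40^32 ≡ 68² = 4624 ≡ 79.
Since 50 = 32 + 16 + 2, 40^50 ≡ 79 · 68 · 85; multiplying out mod 101: 79·68 = 5372 ≡ 19, then 19·85 = 1615 ≡ 100. Thus 40^50 ≡ 100 ≡ −1 (mod 101).
By Euler's criterion 40 is a quadratic non-residue mod 101: no k satisfies k² ≡ 40 (mod 101).

There is no such integer.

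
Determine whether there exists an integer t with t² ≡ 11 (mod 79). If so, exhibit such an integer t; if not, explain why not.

Take t = 13. Then 13² = 169 = 2·79 + 11, so 13² ≡ 11 (mod 79).

t = 13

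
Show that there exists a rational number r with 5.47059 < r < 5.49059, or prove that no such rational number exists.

r = 104/19

Look for a denominator N such that an integer falls strictly between N·5.47059 and N·5.49059. N = 19 works: 19·5.47059 = 103.94121 < 104 < 104.32121 = 19·5.49059.
So r = 104/19 works: it is a ratio of integers, and dividing 19·5.47059 < 104 < 19·5.49059 through by 19 gives 5.47059 < 104/19 < 5.49059.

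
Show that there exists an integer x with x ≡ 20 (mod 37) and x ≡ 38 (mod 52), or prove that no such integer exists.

x = 1130

Since 37 and 52 share no common factor, CRT says the pair of congruences has a solution (unique mod 1924).
Any solution of the first congruence is x = 20 + 37t; substituting into the second, 37t ≡ 38 − 20 ≡ 18 (mod 52).
Invert 37 mod 52 by the Euclidean algorithm: 52 = 1·37 + 15, 37 = 2·15 + 7, 15 = 2·7 + 1, 7 = 7·1 + 0; back-substituting, 1 = 15 − 2·7 = 15 − 2·(37 − 2·15) = −2·37 + 5·15 = −2·37 + 5·(52 − 1·37) = 5·52 − 7·37. Hence 37·(-7) ≡ 1, so 37⁻¹ ≡ -7 ≡ 45 (mod 52).
Therefore t ≡ 45·18 = 810 ≡ 30 (mod 52).
With t = 30: x = 20 + 37·30 = 1130.
Verify: 1130 = 30·37 + 20 and 1130 = 21·52 + 38. ✓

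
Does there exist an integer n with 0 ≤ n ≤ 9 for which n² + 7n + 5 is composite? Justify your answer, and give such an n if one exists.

n = 3

At n = 3: 3² + 7·3 + 5 = 35 = 5·7, which is composite.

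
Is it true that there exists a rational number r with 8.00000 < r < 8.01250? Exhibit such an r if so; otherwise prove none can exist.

Look for a denominator N such that an integer falls strictly between N·8.00000 and N·8.01250. N = 81 works: 81·8.00000 = 648.00000 < 649 < 649.01250 = 81·8.01250.
Dividing back, 8.00000 < 649/81 < 8.01250, and 649/81 is rational.

r = 649/81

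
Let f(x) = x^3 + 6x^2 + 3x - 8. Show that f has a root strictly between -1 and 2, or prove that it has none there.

f(-1) = -6 and f(2) = 30, which have opposite signs.
f is continuous everywhere (it is a polynomial), in particular on [-1, 2].
By the Intermediate Value Theorem, f takes the value 0 somewhere in the open interval.

Such a root exists.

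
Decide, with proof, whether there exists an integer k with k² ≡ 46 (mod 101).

Apply Euler's criterion with the prime 101: 46 is a quadratic residue iff 46^50 ≡ 1 (mod 101), and a non-residue iff it is ≡ −1.
Squaring successively (mod 101): 46^2 = 2116 ≡ 96; 46^4 ≡ 96² = 9216 ≡ 25; 46^8 ≡ 25² = 625 ≡ 19; 46^16 ≡ 19² = 361 ≡ 58; 46^32 ≡ 58² = 3364 ≡ 31.
Since 50 = 32 + 16 + 2, 46^50 ≡ 31 · 58 · 96; multiplying out mod 101: 31·58 = 1798 ≡ 81, then 81·96 = 7776 ≡ 100. Thus 46^50 ≡ 100 ≡ −1 (mod 101).
By Euler's criterion 46 is a quadratic non-residue mod 101: no k satisfies k² ≡ 46 (mod 101).

No such integer exists.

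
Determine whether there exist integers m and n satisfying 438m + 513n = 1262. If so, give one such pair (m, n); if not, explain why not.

There are no such integers.

gcd(438, 513) = 3, so every integer of the form 438m + 513n is a multiple of 3.
But 1262 = 3·420 + 2, so 3 ∤ 1262.
So the equation is unsolvable over ℤ.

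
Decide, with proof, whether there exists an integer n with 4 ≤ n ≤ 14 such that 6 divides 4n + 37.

The values of 4n + 37 for n = 4, 5, …, 14 are 53, 57, 61, 65, 69, 73, 77, 81, 85, 89, 93; reduced mod 6 these are 5, 3, 1, 5, 3, 1, 5, 3, 1, 5, 3.
Since 0 is absent from this list, 6 ∤ 4n + 37 for every n with 4 ≤ n ≤ 14.

No, no such integer n in that range exists.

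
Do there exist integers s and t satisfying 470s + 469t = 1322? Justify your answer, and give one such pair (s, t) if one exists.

Since gcd(470, 469) = 1, every integer is an integer combination of 470 and 469.
Run the Euclidean algorithm on 470 and 469: 470 = 1·469 + 1, 469 = 469·1 + 0.
Unwinding: 1 = 470 − 1·469, i.e. 470·1 + 469·(-1) = 1.
Times 1322: 470·1322 + 469·(-1322) = 1322, so (1322, -1322) solves it.
Subtracting 2·469 from s and adding 2·470 to t gives the tidier solution (384, -382).
Check: 470·384 + 469·(-382) = 180480 − 179158 = 1322. ✓

s = 384, t = -382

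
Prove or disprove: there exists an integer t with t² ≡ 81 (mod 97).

t = 88

t = 88 works: 88² = 7744, and 7744 − 81 = 7663 = 79·97.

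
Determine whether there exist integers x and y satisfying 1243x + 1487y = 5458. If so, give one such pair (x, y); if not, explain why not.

Since gcd(1243, 1487) = 1, every integer is an integer combination of 1243 and 1487.
Dividing repeatedly: 1487 = 1·1243 + 244, 1243 = 5·244 + 23, 244 = 10·23 + 14, 23 = 1·14 + 9, 14 = 1·9 + 5, 9 = 1·5 + 4, 5 = 1·4 + 1, 4 = 4·1 + 0.
Back-substituting, 1 = 5 − 1·4 = 5 − (9 − 1·5) = −9 + 2·5 = −9 + 2·(14 − 1·9) = 2·14 − 3·9 = 2·14 − 3·(23 − 1·14) = −3·23 + 5·14 = −3·23 + 5·(244 − 10·23) = 5·244 − 53·23 = 5·244 − 53·(1243 − 5·244) = −53·1243 + 270·244 = −53·1243 + 270·(1487 − 1·1243) = 270·1487 − 323·1243; that is, 1243·(-323) + 1487·270 = 1.
Scaling by 5458 gives the particular solution (x, y) = (-1762934, 1473660).
Adding 1186·1487 to x and subtracting 1186·1243 from y gives the tidier solution (648, -538).
Check: 1243·648 + 1487·(-538) = 805464 − 800006 = 5458. ✓

x = 648, y = -538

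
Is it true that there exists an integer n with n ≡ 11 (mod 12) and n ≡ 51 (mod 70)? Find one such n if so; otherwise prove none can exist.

n = 191

gcd(12, 70) = 2. A simultaneous solution exists iff 11 ≡ 51 (mod 2); here 11 mod 2 = 1 = 51 mod 2, so it does.
Put n = 11 + 12t, so we need 12t ≡ 40 (mod 70), equivalently (divide by 2) 6t ≡ 20 (mod 35).
To invert 6 modulo 35: 35 = 5·6 + 5, 6 = 1·5 + 1, 5 = 5·1 + 0, and unwinding, 1 = 6 − 1·5 = 6 − (35 − 5·6) = −35 + 6·6. Thus 6⁻¹ ≡ 6 (mod 35).
Therefore t ≡ 6·20 = 120 ≡ 15 (mod 35).
Then n = 11 + 12·15 = 191.
Indeed 191 ≡ 11 (mod 12) and 191 ≡ 51 (mod 70).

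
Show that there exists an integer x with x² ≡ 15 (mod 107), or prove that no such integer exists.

Apply Euler's criterion with the prime 107: 15 is a quadratic residue iff 15^53 ≡ 1 (mod 107), and a non-residue iff it is ≡ −1.
Squaring successively (mod 107): 15^2 = 225 ≡ 11; 15^4 ≡ 11² = 121 ≡ 14; 15^8 ≡ 14² = 196 ≡ 89; 15^16 ≡ 89² = 7921 ≡ 3; 15^32 ≡ 3² = 9 ≡ 9.
Since 53 = 32 + 16 + 4 + 1, 15^53 ≡ 9 · 3 · 14 · 15; multiplying out mod 107: 9·3 = 27 ≡ 27, then 27·14 = 378 ≡ 57, then 57·15 = 855 ≡ 106. Thus 15^53 ≡ 106 ≡ −1 (mod 107).
The value −1 means 15 is a non-residue modulo 107, so x² ≡ 15 (mod 107) is impossible.

No such integer exists.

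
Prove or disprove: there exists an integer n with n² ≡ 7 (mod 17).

There is no such integer.

Computing n² mod 17 for n = 0, 1, …, 8 (enough, by the symmetry n ↦ 17 − n) gives 0, 1, 4, 9, 16, 8, 2, 15, 13.
The set of squares mod 17 is therefore {0, 1, 2, 4, 8, 9, 13, 15, 16}, which does not contain 7.
Therefore n² ≡ 7 (mod 17) has no solution.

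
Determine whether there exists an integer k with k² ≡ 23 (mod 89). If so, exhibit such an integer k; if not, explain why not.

89 is prime, so by Euler's criterion 23 is a square mod 89 iff 23^((89−1)/2) = 23^44 ≡ 1 (mod 89).
Repeated squaring mod 89: 23^2 = 529 ≡ 84; 23^4 ≡ 84² = 7056 ≡ 25; 23^8 ≡ 25² = 625 ≡ 2; 23^16 ≡ 2² = 4 ≡ 4; 23^32 ≡ 4² = 16 ≡ 16.
Since 44 = 32 + 8 + 4, 23^44 ≡ 16 · 2 · 25; multiplying out mod 89: 16·2 = 32 ≡ 32, then 32·25 = 800 ≡ 88. Thus 23^44 ≡ 88 ≡ −1 (mod 89).
The value −1 means 23 is a non-residue modulo 89, so k² ≡ 23 (mod 89) is impossible.

There is no such integer.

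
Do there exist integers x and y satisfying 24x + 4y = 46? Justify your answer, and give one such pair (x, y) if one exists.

Both 24 and 4 are divisible by gcd(24, 4) = 4, hence so is any combination 24x + 4y.
But 46 is not a multiple of 4 (it leaves remainder 2).
Hence no integers x, y satisfy the equation.

There are no such integers.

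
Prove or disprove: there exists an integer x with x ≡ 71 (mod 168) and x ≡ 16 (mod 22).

Reduce both congruences modulo 2, which divides 168 and 22: they say x ≡ 71 (mod 2) and x ≡ 16 (mod 2).
However 71 ≡ 1 and 16 ≡ 0 (mod 2), and 1 ≠ 0.
So no integer satisfies both congruences.

No, no such integer exists.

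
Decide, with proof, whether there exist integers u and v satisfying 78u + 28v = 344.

Every value of 78u + 28v is a multiple of gcd(78, 28) = 2; since 2 ∣ 344, solutions exist.
Dividing through by 2 reduces the equation to 39u + 14v = 172.
Run the Euclidean algorithm on 39 and 14: 39 = 2·14 + 11, 14 = 1·11 + 3, 11 = 3·3 + 2, 3 = 1·2 + 1, 2 = 2·1 + 0.
Unwinding: 1 = 3 − 1·2 = 3 − (11 − 3·3) = −11 + 4·3 = −11 + 4·(14 − 1·11) = 4·14 − 5·11 = 4·14 − 5·(39 − 2·14) = −5·39 + 14·14, i.e. 39·(-5) + 14·14 = 1.
Scaling by 172 gives the particular solution (u, v) = (-860, 2408).
The general solution is u = -860 + 14k, v = 2408 − 39k; taking k = 62 gives the smaller pair u = 8, v = -10.
Indeed 78·8 + 28·(-10) = 624 − 280 = 344.

u = 8, v = -10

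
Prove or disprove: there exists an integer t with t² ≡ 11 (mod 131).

t = 50 works: 50² = 2500, and 2500 − 11 = 2489 = 19·131.

t = 50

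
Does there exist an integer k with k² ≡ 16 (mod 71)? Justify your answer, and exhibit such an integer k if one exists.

Take k = 4. Then 4² = 16, and since 0 ≤ 16 < 71 this is already reduced: 4² ≡ 16 (mod 71).

k = 4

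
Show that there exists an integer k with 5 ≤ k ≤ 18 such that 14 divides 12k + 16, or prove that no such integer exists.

k = 8

Scanning upward from k = 5 gives 76, 88, 100, none divisible by 14. Try k = 8: 12·8 + 16 = 112 = 8·14, which is divisible by 14.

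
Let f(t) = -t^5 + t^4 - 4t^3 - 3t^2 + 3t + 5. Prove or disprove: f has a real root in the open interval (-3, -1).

f has no root in that interval.

The endpoint values f(-3) = 401 and f(-1) = 5 are both positive. Claim: f(t) > 0 for every t in (-3, -1).
Substitute t = -1 − u, where 0 < u < 2 on the interval. Expanding, f(-1 − u) = u^5 + 6u^4 + 18u^3 + 25u^2 + 12u + 5.
All 6 nonzero coefficients of this polynomial in u are positive; hence for u > 0 the value is a sum of positive terms (the constant 5 among them).
Therefore f(t) > 0 throughout (-3, -1), and f has no zero there.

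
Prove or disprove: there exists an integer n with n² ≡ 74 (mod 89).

No, no such integer exists.

Apply Euler's criterion with the prime 89: 74 is a quadratic residue iff 74^44 ≡ 1 (mod 89), and a non-residue iff it is ≡ −1.
Squaring successively (mod 89): 74^2 = 5476 ≡ 47; 74^4 ≡ 47² = 2209 ≡ 73; 74^8 ≡ 73² = 5329 ≡ 78; 74^16 ≡ 78² = 6084 ≡ 32; 74^32 ≡ 32² = 1024 ≡ 45.
Since 44 = 32 + 8 + 4, 74^44 ≡ 45 · 78 · 73; multiplying out mod 89: 45·78 = 3510 ≡ 39, then 39·73 = 2847 ≡ 88. Thus 74^44 ≡ 88 ≡ −1 (mod 89).
By Euler's criterion 74 is a quadratic non-residue mod 89: no n satisfies n² ≡ 74 (mod 89).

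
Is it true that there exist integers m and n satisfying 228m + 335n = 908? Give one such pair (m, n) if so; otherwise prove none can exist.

m = 51, n = -32

228 and 335 are coprime, so 228m + 335n ranges over all of ℤ.
Dividing repeatedly: 335 = 1·228 + 107, 228 = 2·107 + 14, 107 = 7·14 + 9, 14 = 1·9 + 5, 9 = 1·5 + 4, 5 = 1·4 + 1, 4 = 4·1 + 0.
Back-substituting, 1 = 5 − 1·4 = 5 − (9 − 1·5) = −9 + 2·5 = −9 + 2·(14 − 1·9) = 2·14 − 3·9 = 2·14 − 3·(107 − 7·14) = −3·107 + 23·14 = −3·107 + 23·(228 − 2·107) = 23·228 − 49·107 = 23·228 − 49·(335 − 1·228) = −49·335 + 72·228; that is, 228·72 + 335·(-49) = 1.
Times 908: 228·65376 + 335·(-44492) = 908, so (65376, -44492) solves it.
Shifting by a multiple of (335, −228) keeps it a solution: m = 65376 − 195·335 = 51, n = -44492 + 195·228 = -32.
Check: 228·51 + 335·(-32) = 11628 − 10720 = 908. ✓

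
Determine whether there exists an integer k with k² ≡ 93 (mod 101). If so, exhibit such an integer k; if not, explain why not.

Apply Euler's criterion with the prime 101: 93 is a quadratic residue iff 93^50 ≡ 1 (mod 101), and a non-residue iff it is ≡ −1.
Repeated squaring mod 101: 93^2 = 8649 ≡ 64; 93^4 ≡ 64² = 4096 ≡ 56; 93^8 ≡ 56² = 3136 ≡ 5; 93^16 ≡ 5² = 25 ≡ 25; 93^32 ≡ 25² = 625 ≡ 19.
Since 50 = 32 + 16 + 2, 93^50 ≡ 19 · 25 · 64; multiplying out mod 101: 19·25 = 475 ≡ 71, then 71·64 = 4544 ≡ 100. Thus 93^50 ≡ 100 ≡ −1 (mod 101).
The value −1 means 93 is a non-residue modulo 101, so k² ≡ 93 (mod 101) is impossible.

There is no such integer.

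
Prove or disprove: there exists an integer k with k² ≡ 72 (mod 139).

Apply Euler's criterion with the prime 139: 72 is a quadratic residue iff 72^69 ≡ 1 (mod 139), and a non-residue iff it is ≡ −1.
Repeated squaring mod 139: 72^2 = 5184 ≡ 41; 72^4 ≡ 41² = 1681 ≡ 13; 72^8 ≡ 13² = 169 ≡ 30; 72^16 ≡ 30² = 900 ≡ 66; 72^32 ≡ 66² = 4356 ≡ 47; 72^64 ≡ 47² = 2209 ≡ 124.
Since 69 = 64 + 4 + 1, 72^69 ≡ 124 · 13 · 72; multiplying out mod 139: 124·13 = 1612 ≡ 83, then 83·72 = 5976 ≡ 138. Thus 72^69 ≡ 138 ≡ −1 (mod 139).
The value −1 means 72 is a non-residue modulo 139, so k² ≡ 72 (mod 139) is impossible.

No such integer exists.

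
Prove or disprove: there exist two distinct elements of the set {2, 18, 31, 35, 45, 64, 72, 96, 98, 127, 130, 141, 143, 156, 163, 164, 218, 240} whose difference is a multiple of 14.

Yes: 2 and 72.

Reduce each element mod 14: 2↦2, 18↦4, 31↦3, 35↦7, 45↦3, 64↦8, 72↦2, 96↦12, 98↦0, 127↦1, 130↦4, 141↦1, 143↦3, 156↦2, 163↦9, 164↦10, 218↦8, 240↦2. The residue 2 repeats (at 2 and 72), and 72 − 2 = 70 = 5·14.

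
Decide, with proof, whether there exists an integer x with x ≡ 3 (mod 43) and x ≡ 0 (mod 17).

x = 476

The moduli 43 and 17 are coprime, so by the Chinese Remainder Theorem a unique solution modulo 731 exists.
Write x = 3 + 43t and require 3 + 43t ≡ 0 (mod 17), i.e. 43t ≡ 14 (mod 17).
43 ≡ 9 (mod 17), so this reads 9t ≡ 14 (mod 17). Invert 9 mod 17 by the Euclidean algorithm: 17 = 1·9 + 8, 9 = 1·8 + 1, 8 = 8·1 + 0; back-substituting, 1 = 9 − 1·8 = 9 − (17 − 1·9) = −17 + 2·9. Hence 9·2 ≡ 1, so 9⁻¹ ≡ 2 (mod 17).
Multiplying by 2: t ≡ 2·14 = 28 ≡ 11 (mod 17).
With t = 11: x = 3 + 43·11 = 476.
Check: 476 mod 43 = 3, 476 mod 17 = 0. ✓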